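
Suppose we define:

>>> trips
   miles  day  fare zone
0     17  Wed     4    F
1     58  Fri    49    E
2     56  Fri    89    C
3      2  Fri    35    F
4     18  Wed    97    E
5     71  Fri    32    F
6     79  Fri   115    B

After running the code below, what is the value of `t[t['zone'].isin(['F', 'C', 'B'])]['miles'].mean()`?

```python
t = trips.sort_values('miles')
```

sort by miles:
   miles  day  fare zone
3      2  Fri    35    F
0     17  Wed     4    F
4     18  Wed    97    E
2     56  Fri    89    C
1     58  Fri    49    E
5     71  Fri    32    F
6     79  Fri   115    B
filter rows where zone in ['F', 'C', 'B']:
   miles  day  fare zone
3      2  Fri    35    F
0     17  Wed     4    F
2     56  Fri    89    C
5     71  Fri    32    F
6     79  Fri   115    B

45.0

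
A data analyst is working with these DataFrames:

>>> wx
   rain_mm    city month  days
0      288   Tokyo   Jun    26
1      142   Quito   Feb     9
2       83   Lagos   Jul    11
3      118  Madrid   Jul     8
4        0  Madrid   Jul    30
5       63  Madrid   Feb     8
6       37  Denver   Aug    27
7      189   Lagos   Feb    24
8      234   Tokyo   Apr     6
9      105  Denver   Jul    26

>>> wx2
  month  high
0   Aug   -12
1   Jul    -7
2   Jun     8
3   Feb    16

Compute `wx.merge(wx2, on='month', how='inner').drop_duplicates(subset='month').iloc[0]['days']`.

26

merge on 'month' (how='inner') → 9 rows:
   rain_mm    city month  days  high
0      288   Tokyo   Jun    26     8
1      142   Quito   Feb     9    16
2       83   Lagos   Jul    11    -7
3      118  Madrid   Jul     8    -7
4        0  Madrid   Jul    30    -7
5       63  Madrid   Feb     8    16
6       37  Denver   Aug    27   -12
7      189   Lagos   Feb    24    16
8      105  Denver   Jul    26    -7
drop duplicate month (keep=first):
   rain_mm    city month  days  high
0      288   Tokyo   Jun    26     8
1      142   Quito   Feb     9    16
2       83   Lagos   Jul    11    -7
6       37  Denver   Aug    27   -12
Then the value at position 0, column 'days': 26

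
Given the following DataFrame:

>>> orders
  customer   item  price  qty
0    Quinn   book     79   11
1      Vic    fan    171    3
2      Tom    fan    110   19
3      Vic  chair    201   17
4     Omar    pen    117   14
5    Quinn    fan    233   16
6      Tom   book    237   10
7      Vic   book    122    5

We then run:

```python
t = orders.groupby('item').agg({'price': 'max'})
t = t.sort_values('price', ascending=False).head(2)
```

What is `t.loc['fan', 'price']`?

233

group by item, max of price:
       price
item        
book     237
chair    201
fan      233
pen      117
sort by price descending:
       price
item        
book     237
fan      233
chair    201
pen      117
take first 2 rows:
      price
item       
book    237
fan     233
Reading off the value at row 'fan', column 'price', we get 233.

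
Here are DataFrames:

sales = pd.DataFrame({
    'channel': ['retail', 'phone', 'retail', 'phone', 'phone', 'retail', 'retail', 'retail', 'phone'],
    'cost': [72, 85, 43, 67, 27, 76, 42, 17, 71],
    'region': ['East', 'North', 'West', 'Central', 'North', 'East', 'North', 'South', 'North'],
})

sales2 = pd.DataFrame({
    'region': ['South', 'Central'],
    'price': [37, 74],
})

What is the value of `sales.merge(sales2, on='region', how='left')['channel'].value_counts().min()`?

4

merge on 'region' (how='left') → 9 rows:
  channel  cost   region  price
0  retail    72     East    NaN
1   phone    85    North    NaN
2  retail    43     West    NaN
3   phone    67  Central   74.0
4   phone    27    North    NaN
5  retail    76     East    NaN
6  retail    42    North    NaN
7  retail    17    South   37.0
8   phone    71    North    NaN
value_counts of channel:
channel
retail    5
phone     4
Name: count, dtype: int64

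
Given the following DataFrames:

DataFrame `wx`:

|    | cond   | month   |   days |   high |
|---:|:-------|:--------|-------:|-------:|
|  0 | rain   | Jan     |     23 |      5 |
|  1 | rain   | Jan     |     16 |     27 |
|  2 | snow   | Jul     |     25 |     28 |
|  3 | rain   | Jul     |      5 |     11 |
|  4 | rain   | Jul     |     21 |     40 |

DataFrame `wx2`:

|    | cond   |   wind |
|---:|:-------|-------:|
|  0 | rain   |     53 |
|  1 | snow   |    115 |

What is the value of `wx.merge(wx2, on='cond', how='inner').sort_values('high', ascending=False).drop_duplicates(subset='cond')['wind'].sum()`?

168

merge on 'cond' (how='inner') → 5 rows:
   cond month  days  high  wind
0  rain   Jan    23     5    53
1  rain   Jan    16    27    53
2  snow   Jul    25    28   115
3  rain   Jul     5    11    53
4  rain   Jul    21    40    53
sort by high descending:
   cond month  days  high  wind
4  rain   Jul    21    40    53
2  snow   Jul    25    28   115
1  rain   Jan    16    27    53
3  rain   Jul     5    11    53
0  rain   Jan    23     5    53
drop duplicate cond (keep=first):
   cond month  days  high  wind
4  rain   Jul    21    40    53
2  snow   Jul    25    28   115
sum of column 'wind' → 168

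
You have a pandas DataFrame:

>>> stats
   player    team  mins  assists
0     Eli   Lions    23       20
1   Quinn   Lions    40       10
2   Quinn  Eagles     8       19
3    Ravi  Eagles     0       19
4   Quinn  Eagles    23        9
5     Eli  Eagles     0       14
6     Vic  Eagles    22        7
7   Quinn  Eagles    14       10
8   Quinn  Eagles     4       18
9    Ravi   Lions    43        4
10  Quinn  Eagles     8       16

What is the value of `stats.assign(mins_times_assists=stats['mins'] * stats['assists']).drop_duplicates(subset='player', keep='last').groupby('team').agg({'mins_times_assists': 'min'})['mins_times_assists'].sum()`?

172

add column mins_times_assists = stats['mins'] * stats['assists']:
   player    team  mins  assists  mins_times_assists
0     Eli   Lions    23       20                 460
1   Quinn   Lions    40       10                 400
2   Quinn  Eagles     8       19                 152
3    Ravi  Eagles     0       19                   0
4   Quinn  Eagles    23        9                 207
5     Eli  Eagles     0       14                   0
6     Vic  Eagles    22        7                 154
7   Quinn  Eagles    14       10                 140
8   Quinn  Eagles     4       18                  72
9    Ravi   Lions    43        4                 172
10  Quinn  Eagles     8       16                 128
drop duplicate player (keep=last):
   player    team  mins  assists  mins_times_assists
5     Eli  Eagles     0       14                   0
6     Vic  Eagles    22        7                 154
9    Ravi   Lions    43        4                 172
10  Quinn  Eagles     8       16                 128
group by team, min of mins_times_assists:
        mins_times_assists
team                      
Eagles                   0
Lions                  172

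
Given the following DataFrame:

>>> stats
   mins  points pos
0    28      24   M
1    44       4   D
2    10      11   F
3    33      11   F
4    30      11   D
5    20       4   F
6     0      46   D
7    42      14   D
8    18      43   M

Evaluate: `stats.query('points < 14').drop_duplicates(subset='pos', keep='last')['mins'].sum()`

filter rows where points < 14:
   mins  points pos
1    44       4   D
2    10      11   F
3    33      11   F
4    30      11   D
5    20       4   F
drop duplicate pos (keep=last):
   mins  points pos
4    30      11   D
5    20       4   F
So sum() = 50.

50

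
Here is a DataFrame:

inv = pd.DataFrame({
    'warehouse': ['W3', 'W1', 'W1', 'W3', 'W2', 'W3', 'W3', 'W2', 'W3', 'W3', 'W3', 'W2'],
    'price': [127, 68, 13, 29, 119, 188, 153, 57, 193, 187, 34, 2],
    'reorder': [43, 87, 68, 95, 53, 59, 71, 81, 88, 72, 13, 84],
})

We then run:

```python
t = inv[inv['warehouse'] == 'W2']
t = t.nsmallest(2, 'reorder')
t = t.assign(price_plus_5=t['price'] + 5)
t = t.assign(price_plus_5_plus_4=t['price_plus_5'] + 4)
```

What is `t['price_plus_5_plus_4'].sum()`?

filter rows where warehouse == 'W2':
   warehouse  price  reorder
4         W2    119       53
7         W2     57       81
11        W2      2       84
take 2 rows with smallest reorder:
  warehouse  price  reorder
4        W2    119       53
7        W2     57       81
add column price_plus_5 = t['price'] + 5:
  warehouse  price  reorder  price_plus_5
4        W2    119       53           124
7        W2     57       81            62
add column price_plus_5_plus_4 = t['price_plus_5'] + 4:
  warehouse  price  reorder  price_plus_5  price_plus_5_plus_4
4        W2    119       53           124                  128
7        W2     57       81            62                   66
Reading off the sum of column 'price_plus_5_plus_4', we get 194.

194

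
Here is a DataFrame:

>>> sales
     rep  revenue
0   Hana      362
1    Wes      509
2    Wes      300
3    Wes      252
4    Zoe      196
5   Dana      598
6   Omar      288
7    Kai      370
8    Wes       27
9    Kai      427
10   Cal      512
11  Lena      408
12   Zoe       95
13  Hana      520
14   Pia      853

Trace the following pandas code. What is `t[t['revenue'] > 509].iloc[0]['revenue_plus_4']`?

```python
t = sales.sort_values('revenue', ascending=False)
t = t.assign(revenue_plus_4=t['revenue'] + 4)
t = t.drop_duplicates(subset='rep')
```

857

sort by revenue descending:
     rep  revenue
14   Pia      853
5   Dana      598
13  Hana      520
10   Cal      512
1    Wes      509
9    Kai      427
11  Lena      408
7    Kai      370
0   Hana      362
2    Wes      300
6   Omar      288
3    Wes      252
4    Zoe      196
12   Zoe       95
8    Wes       27
add column revenue_plus_4 = t['revenue'] + 4:
     rep  revenue  revenue_plus_4
14   Pia      853             857
5   Dana      598             602
13  Hana      520             524
10   Cal      512             516
1    Wes      509             513
9    Kai      427             431
11  Lena      408             412
7    Kai      370             374
0   Hana      362             366
2    Wes      300             304
6   Omar      288             292
3    Wes      252             256
4    Zoe      196             200
12   Zoe       95              99
8    Wes       27              31
drop duplicate rep (keep=first):
     rep  revenue  revenue_plus_4
14   Pia      853             857
5   Dana      598             602
13  Hana      520             524
10   Cal      512             516
1    Wes      509             513
9    Kai      427             431
11  Lena      408             412
6   Omar      288             292
4    Zoe      196             200
filter rows where revenue > 509:
     rep  revenue  revenue_plus_4
14   Pia      853             857
5   Dana      598             602
13  Hana      520             524
10   Cal      512             516
The value at position 0, column 'revenue_plus_4' is 857.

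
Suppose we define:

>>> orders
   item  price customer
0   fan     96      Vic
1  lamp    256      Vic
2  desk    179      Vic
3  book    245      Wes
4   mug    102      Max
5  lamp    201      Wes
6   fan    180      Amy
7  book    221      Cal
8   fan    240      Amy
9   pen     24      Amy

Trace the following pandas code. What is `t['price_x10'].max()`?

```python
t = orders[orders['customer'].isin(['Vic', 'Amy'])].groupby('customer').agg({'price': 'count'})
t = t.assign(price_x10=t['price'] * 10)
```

30

filter rows where customer in ['Vic', 'Amy']:
   item  price customer
0   fan     96      Vic
1  lamp    256      Vic
2  desk    179      Vic
6   fan    180      Amy
8   fan    240      Amy
9   pen     24      Amy
group by customer, count of price:
          price
customer       
Amy           3
Vic           3
add column price_x10 = t['price'] * 10:
          price  price_x10
customer                  
Amy           3         30
Vic           3         30
Finally, max of column 'price_x10' = 30.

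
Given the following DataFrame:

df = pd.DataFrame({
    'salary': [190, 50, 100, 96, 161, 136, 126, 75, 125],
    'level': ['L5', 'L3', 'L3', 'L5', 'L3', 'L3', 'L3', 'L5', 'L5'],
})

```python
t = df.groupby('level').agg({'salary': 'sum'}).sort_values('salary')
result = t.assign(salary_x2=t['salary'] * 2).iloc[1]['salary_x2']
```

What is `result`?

1146

group by level, sum of salary:
       salary
level        
L3        573
L5        486
sort by salary:
       salary
level        
L5        486
L3        573
add column salary_x2 = t['salary'] * 2:
       salary  salary_x2
level                   
L5        486        972
L3        573       1146
value at position 1, column 'salary_x2' → 1146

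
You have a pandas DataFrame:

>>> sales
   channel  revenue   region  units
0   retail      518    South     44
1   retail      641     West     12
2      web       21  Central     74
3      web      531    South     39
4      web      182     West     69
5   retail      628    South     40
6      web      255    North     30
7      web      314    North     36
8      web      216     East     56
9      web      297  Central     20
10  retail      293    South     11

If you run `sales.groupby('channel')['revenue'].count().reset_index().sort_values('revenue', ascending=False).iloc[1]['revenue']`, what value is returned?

4

group by channel, count of revenue:
channel
retail    4
web       7
Name: revenue, dtype: int64
reset_index():
  channel  revenue
0  retail        4
1     web        7
sort by revenue descending:
  channel  revenue
1     web        7
0  retail        4
Finally, value at position 1, column 'revenue' = 4.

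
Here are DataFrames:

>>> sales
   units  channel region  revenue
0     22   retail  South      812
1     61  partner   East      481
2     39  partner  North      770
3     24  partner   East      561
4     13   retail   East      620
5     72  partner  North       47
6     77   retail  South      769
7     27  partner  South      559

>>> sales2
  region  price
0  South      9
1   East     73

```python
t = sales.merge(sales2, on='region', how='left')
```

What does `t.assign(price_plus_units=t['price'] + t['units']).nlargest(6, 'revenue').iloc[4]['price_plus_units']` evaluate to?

merge on 'region' (how='left') → 8 rows:
   units  channel region  revenue  price
0     22   retail  South      812    9.0
1     61  partner   East      481   73.0
2     39  partner  North      770    NaN
3     24  partner   East      561   73.0
4     13   retail   East      620   73.0
5     72  partner  North       47    NaN
6     77   retail  South      769    9.0
7     27  partner  South      559    9.0
add column price_plus_units = t['price'] + t['units']:
   units  channel region  revenue  price  price_plus_units
0     22   retail  South      812    9.0              31.0
1     61  partner   East      481   73.0             134.0
2     39  partner  North      770    NaN               NaN
3     24  partner   East      561   73.0              97.0
4     13   retail   East      620   73.0              86.0
5     72  partner  North       47    NaN               NaN
6     77   retail  South      769    9.0              86.0
7     27  partner  South      559    9.0              36.0
take 6 rows with largest revenue:
   units  channel region  revenue  price  price_plus_units
0     22   retail  South      812    9.0              31.0
2     39  partner  North      770    NaN               NaN
6     77   retail  South      769    9.0              86.0
4     13   retail   East      620   73.0              86.0
3     24  partner   East      561   73.0              97.0
7     27  partner  South      559    9.0              36.0

97.0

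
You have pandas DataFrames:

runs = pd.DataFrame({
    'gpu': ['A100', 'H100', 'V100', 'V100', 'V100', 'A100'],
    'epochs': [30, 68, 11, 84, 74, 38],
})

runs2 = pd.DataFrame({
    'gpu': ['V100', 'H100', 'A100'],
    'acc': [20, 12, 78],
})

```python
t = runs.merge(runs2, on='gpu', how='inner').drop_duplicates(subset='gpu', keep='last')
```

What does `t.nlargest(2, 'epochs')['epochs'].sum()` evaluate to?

merge on 'gpu' (how='inner') → 6 rows:
    gpu  epochs  acc
0  A100      30   78
1  H100      68   12
2  V100      11   20
3  V100      84   20
4  V100      74   20
5  A100      38   78
drop duplicate gpu (keep=last):
    gpu  epochs  acc
1  H100      68   12
4  V100      74   20
5  A100      38   78
take 2 rows with largest epochs:
    gpu  epochs  acc
4  V100      74   20
1  H100      68   12

142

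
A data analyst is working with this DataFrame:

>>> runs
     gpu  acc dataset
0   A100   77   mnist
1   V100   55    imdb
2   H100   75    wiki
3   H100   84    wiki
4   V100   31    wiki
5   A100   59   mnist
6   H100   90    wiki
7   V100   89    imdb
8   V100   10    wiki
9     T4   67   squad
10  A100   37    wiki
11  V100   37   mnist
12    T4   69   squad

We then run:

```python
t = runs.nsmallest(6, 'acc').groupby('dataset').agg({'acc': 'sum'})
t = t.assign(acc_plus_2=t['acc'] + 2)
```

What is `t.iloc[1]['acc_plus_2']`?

take 6 rows with smallest acc:
     gpu  acc dataset
8   V100   10    wiki
4   V100   31    wiki
10  A100   37    wiki
11  V100   37   mnist
1   V100   55    imdb
5   A100   59   mnist
group by dataset, sum of acc:
         acc
dataset     
imdb      55
mnist     96
wiki      78
add column acc_plus_2 = t['acc'] + 2:
         acc  acc_plus_2
dataset                 
imdb      55          57
mnist     96          98
wiki      78          80
So iloc[1]['acc_plus_2'] = 98.

98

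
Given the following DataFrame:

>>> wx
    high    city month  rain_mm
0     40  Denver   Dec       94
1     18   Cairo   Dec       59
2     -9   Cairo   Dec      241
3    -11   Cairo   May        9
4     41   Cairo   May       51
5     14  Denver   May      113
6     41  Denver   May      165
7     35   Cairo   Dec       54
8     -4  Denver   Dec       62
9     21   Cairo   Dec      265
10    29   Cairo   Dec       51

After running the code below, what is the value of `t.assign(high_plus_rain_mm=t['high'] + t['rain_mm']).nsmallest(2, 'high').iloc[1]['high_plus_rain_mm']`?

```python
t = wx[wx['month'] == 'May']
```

filter rows where month == 'May':
   high    city month  rain_mm
3   -11   Cairo   May        9
4    41   Cairo   May       51
5    14  Denver   May      113
6    41  Denver   May      165
add column high_plus_rain_mm = t['high'] + t['rain_mm']:
   high    city month  rain_mm  high_plus_rain_mm
3   -11   Cairo   May        9                 -2
4    41   Cairo   May       51                 92
5    14  Denver   May      113                127
6    41  Denver   May      165                206
take 2 rows with smallest high:
   high    city month  rain_mm  high_plus_rain_mm
3   -11   Cairo   May        9                 -2
5    14  Denver   May      113                127

127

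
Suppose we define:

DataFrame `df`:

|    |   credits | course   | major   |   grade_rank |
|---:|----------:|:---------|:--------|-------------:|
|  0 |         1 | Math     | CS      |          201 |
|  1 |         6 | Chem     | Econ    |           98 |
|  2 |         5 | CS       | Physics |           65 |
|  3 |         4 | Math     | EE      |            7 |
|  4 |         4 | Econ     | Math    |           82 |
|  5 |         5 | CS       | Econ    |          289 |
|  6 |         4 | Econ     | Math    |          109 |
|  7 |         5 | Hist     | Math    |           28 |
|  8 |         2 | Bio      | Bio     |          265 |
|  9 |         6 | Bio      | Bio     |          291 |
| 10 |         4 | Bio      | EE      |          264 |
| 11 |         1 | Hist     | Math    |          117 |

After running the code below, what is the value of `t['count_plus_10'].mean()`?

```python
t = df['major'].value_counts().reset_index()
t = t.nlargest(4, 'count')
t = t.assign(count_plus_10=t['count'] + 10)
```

12.5

value_counts of major:
major
Math       4
Econ       2
EE         2
Bio        2
CS         1
Physics    1
Name: count, dtype: int64
reset_index():
     major  count
0     Math      4
1     Econ      2
2       EE      2
3      Bio      2
4       CS      1
5  Physics      1
take 4 rows with largest count:
  major  count
0  Math      4
1  Econ      2
2    EE      2
3   Bio      2
add column count_plus_10 = t['count'] + 10:
  major  count  count_plus_10
0  Math      4             14
1  Econ      2             12
2    EE      2             12
3   Bio      2             12
So mean() = 12.5.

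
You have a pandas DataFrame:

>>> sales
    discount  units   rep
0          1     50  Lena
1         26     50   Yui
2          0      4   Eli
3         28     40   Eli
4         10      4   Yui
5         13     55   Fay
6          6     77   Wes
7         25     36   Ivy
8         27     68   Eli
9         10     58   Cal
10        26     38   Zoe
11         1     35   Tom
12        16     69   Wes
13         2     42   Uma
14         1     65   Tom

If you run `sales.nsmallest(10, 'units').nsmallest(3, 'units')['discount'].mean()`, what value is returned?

3.66666666667

take 10 rows with smallest units:
    discount  units   rep
2          0      4   Eli
4         10      4   Yui
11         1     35   Tom
7         25     36   Ivy
10        26     38   Zoe
3         28     40   Eli
13         2     42   Uma
0          1     50  Lena
1         26     50   Yui
5         13     55   Fay
take 3 rows with smallest units:
    discount  units  rep
2          0      4  Eli
4         10      4  Yui
11         1     35  Tom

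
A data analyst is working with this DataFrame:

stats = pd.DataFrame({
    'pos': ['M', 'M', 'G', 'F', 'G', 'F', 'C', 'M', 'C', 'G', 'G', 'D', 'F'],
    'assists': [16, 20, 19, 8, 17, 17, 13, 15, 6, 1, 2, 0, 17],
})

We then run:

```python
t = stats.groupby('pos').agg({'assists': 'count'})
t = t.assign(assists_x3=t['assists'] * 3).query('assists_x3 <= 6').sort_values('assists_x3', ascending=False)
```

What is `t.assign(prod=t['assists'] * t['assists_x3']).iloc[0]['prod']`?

group by pos, count of assists:
     assists
pos         
C          2
D          1
F          3
G          4
M          3
add column assists_x3 = t['assists'] * 3:
     assists  assists_x3
pos                     
C          2           6
D          1           3
F          3           9
G          4          12
M          3           9
filter rows where assists_x3 <= 6:
     assists  assists_x3
pos                     
C          2           6
D          1           3
sort by assists_x3 descending:
     assists  assists_x3
pos                     
C          2           6
D          1           3
add column prod = t['assists'] * t['assists_x3']:
     assists  assists_x3  prod
pos                           
C          2           6    12
D          1           3     3
Reading off the value at position 0, column 'prod', we get 12.

12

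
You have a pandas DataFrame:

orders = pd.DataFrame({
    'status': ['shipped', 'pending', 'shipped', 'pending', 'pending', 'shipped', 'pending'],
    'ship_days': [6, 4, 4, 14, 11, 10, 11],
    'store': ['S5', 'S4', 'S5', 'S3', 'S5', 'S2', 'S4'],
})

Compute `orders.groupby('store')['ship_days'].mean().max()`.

14.0

group by store, mean of ship_days:
store
S2    10.0
S3    14.0
S4     7.5
S5     7.0
Name: ship_days, dtype: float64
The max of the resulting series is 14.0.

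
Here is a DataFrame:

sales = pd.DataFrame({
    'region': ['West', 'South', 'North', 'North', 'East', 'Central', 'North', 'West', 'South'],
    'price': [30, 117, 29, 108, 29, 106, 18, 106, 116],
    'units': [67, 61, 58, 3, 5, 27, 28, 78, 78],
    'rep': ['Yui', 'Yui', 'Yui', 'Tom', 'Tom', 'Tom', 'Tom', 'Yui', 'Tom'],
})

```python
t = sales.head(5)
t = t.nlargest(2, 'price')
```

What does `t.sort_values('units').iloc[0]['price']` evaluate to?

take first 5 rows:
  region  price  units  rep
0   West     30     67  Yui
1  South    117     61  Yui
2  North     29     58  Yui
3  North    108      3  Tom
4   East     29      5  Tom
take 2 rows with largest price:
  region  price  units  rep
1  South    117     61  Yui
3  North    108      3  Tom
sort by units:
  region  price  units  rep
3  North    108      3  Tom
1  South    117     61  Yui
Reading off the value at position 0, column 'price', we get 108.

108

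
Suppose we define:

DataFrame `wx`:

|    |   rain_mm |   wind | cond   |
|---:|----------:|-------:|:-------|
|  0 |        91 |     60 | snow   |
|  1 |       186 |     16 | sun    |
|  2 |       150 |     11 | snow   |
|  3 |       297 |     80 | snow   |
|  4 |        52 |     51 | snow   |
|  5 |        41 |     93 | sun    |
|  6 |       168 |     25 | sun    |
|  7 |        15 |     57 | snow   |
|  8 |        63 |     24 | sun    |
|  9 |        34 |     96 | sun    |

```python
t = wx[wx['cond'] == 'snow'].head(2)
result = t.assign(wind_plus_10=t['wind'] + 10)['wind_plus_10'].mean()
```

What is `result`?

45.5

filter rows where cond == 'snow':
   rain_mm  wind  cond
0       91    60  snow
2      150    11  snow
3      297    80  snow
4       52    51  snow
7       15    57  snow
take first 2 rows:
   rain_mm  wind  cond
0       91    60  snow
2      150    11  snow
add column wind_plus_10 = t['wind'] + 10:
   rain_mm  wind  cond  wind_plus_10
0       91    60  snow            70
2      150    11  snow            21
mean of column 'wind_plus_10' → 45.5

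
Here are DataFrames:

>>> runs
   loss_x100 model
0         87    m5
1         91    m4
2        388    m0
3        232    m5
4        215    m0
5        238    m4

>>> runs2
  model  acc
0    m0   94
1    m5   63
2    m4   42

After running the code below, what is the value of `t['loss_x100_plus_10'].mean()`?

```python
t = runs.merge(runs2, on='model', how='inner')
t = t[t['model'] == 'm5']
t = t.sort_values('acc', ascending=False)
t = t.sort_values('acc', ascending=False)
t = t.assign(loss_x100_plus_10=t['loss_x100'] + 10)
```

169.5

merge on 'model' (how='inner') → 6 rows:
   loss_x100 model  acc
0         87    m5   63
1         91    m4   42
2        388    m0   94
3        232    m5   63
4        215    m0   94
5        238    m4   42
filter rows where model == 'm5':
   loss_x100 model  acc
0         87    m5   63
3        232    m5   63
sort by acc descending:
   loss_x100 model  acc
0         87    m5   63
3        232    m5   63
sort by acc descending:
   loss_x100 model  acc
0         87    m5   63
3        232    m5   63
add column loss_x100_plus_10 = t['loss_x100'] + 10:
   loss_x100 model  acc  loss_x100_plus_10
0         87    m5   63                 97
3        232    m5   63                242
Finally, mean of column 'loss_x100_plus_10' = 169.5.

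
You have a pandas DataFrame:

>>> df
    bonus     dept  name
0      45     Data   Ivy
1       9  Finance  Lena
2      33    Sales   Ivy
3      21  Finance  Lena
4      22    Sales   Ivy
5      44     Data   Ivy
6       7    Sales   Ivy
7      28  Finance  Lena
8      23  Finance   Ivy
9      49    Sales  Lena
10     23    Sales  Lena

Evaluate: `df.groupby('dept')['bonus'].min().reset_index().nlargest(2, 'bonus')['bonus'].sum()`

group by dept, min of bonus:
dept
Data       44
Finance     9
Sales       7
Name: bonus, dtype: int64
reset_index():
      dept  bonus
0     Data     44
1  Finance      9
2    Sales      7
take 2 rows with largest bonus:
      dept  bonus
0     Data     44
1  Finance      9

53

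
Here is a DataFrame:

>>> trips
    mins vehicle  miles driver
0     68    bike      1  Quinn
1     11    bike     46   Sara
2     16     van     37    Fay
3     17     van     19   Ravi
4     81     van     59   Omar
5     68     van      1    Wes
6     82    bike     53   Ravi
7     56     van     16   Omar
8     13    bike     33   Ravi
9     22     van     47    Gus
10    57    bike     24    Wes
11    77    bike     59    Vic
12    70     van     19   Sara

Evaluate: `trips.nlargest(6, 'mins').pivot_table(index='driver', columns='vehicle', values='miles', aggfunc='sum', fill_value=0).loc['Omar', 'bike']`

take 6 rows with largest mins:
    mins vehicle  miles driver
6     82    bike     53   Ravi
4     81     van     59   Omar
11    77    bike     59    Vic
12    70     van     19   Sara
0     68    bike      1  Quinn
5     68     van      1    Wes
pivot: rows=driver, cols=vehicle, sum(miles):
vehicle  bike  van
driver            
Omar        0   59
Quinn       1    0
Ravi       53    0
Sara        0   19
Vic        59    0
Wes         0    1
Taking the value at row 'Omar', column 'bike' gives 0.

0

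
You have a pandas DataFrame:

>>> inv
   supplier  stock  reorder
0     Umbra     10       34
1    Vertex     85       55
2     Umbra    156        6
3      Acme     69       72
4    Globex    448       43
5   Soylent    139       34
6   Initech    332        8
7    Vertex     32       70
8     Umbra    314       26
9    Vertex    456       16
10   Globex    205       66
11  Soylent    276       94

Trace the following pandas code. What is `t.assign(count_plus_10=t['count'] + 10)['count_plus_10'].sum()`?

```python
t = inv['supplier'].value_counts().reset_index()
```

72

value_counts of supplier:
supplier
Umbra      3
Vertex     3
Globex     2
Soylent    2
Acme       1
Initech    1
Name: count, dtype: int64
reset_index():
  supplier  count
0    Umbra      3
1   Vertex      3
2   Globex      2
3  Soylent      2
4     Acme      1
5  Initech      1
add column count_plus_10 = t['count'] + 10:
  supplier  count  count_plus_10
0    Umbra      3             13
1   Vertex      3             13
2   Globex      2             12
3  Soylent      2             12
4     Acme      1             11
5  Initech      1             11
So sum() = 72.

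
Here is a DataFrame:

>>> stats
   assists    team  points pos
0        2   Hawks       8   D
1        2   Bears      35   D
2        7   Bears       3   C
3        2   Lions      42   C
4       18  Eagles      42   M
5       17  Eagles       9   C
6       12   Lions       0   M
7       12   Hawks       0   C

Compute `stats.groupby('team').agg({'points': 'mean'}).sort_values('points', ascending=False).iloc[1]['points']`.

21.0

group by team, mean of points:
        points
team          
Bears     19.0
Eagles    25.5
Hawks      4.0
Lions     21.0
sort by points descending:
        points
team          
Eagles    25.5
Lions     21.0
Bears     19.0
Hawks      4.0
Taking the value at position 1, column 'points' gives 21.0.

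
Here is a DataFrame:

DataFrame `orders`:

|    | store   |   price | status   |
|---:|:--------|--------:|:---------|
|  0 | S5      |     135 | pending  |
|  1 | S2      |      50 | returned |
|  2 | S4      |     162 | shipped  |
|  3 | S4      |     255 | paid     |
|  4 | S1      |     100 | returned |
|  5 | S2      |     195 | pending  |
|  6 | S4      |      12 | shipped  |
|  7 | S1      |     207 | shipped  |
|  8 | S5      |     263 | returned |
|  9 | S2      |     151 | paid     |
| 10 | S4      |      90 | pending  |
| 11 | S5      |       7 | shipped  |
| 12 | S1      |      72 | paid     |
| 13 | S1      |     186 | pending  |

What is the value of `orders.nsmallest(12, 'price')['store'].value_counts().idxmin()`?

take 12 rows with smallest price:
   store  price    status
11    S5      7   shipped
6     S4     12   shipped
1     S2     50  returned
12    S1     72      paid
10    S4     90   pending
4     S1    100  returned
0     S5    135   pending
9     S2    151      paid
2     S4    162   shipped
13    S1    186   pending
5     S2    195   pending
7     S1    207   shipped
value_counts of store:
store
S1    4
S4    3
S2    3
S5    2
Name: count, dtype: int64
Taking the label with the smallest value gives S5.

S5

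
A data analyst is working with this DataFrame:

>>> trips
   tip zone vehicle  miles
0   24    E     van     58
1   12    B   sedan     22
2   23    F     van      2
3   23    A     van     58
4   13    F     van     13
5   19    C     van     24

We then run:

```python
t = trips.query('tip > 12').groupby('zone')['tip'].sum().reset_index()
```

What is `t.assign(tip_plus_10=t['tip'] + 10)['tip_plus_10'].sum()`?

filter rows where tip > 12:
   tip zone vehicle  miles
0   24    E     van     58
2   23    F     van      2
3   23    A     van     58
4   13    F     van     13
5   19    C     van     24
group by zone, sum of tip:
zone
A    23
C    19
E    24
F    36
Name: tip, dtype: int64
reset_index():
  zone  tip
0    A   23
1    C   19
2    E   24
3    F   36
add column tip_plus_10 = t['tip'] + 10:
  zone  tip  tip_plus_10
0    A   23           33
1    C   19           29
2    E   24           34
3    F   36           46

142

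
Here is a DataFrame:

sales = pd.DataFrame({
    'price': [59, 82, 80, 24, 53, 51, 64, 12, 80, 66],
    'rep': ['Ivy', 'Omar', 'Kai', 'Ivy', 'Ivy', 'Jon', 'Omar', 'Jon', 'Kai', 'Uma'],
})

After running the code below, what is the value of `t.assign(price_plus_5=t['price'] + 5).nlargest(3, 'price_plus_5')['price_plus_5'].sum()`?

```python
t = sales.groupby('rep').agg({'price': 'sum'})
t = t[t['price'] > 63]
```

group by rep, sum of price:
      price
rep        
Ivy     136
Jon      63
Kai     160
Omar    146
Uma      66
filter rows where price > 63:
      price
rep        
Ivy     136
Kai     160
Omar    146
Uma      66
add column price_plus_5 = t['price'] + 5:
      price  price_plus_5
rep                      
Ivy     136           141
Kai     160           165
Omar    146           151
Uma      66            71
take 3 rows with largest price_plus_5:
      price  price_plus_5
rep                      
Kai     160           165
Omar    146           151
Ivy     136           141
The sum of column 'price_plus_5' is 457.

457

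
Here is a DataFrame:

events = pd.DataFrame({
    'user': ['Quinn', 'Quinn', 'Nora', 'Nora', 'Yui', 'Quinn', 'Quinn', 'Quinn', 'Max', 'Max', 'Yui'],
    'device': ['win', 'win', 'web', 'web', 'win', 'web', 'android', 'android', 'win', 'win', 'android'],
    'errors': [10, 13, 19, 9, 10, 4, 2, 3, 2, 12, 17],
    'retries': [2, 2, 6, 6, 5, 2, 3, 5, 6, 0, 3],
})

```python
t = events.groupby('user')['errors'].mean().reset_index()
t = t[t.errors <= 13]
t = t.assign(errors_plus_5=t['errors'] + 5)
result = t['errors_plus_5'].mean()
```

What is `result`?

group by user, mean of errors:
user
Max       7.0
Nora     14.0
Quinn     6.4
Yui      13.5
Name: errors, dtype: float64
reset_index():
    user  errors
0    Max     7.0
1   Nora    14.0
2  Quinn     6.4
3    Yui    13.5
filter rows where errors <= 13:
    user  errors
0    Max     7.0
2  Quinn     6.4
add column errors_plus_5 = t['errors'] + 5:
    user  errors  errors_plus_5
0    Max     7.0           12.0
2  Quinn     6.4           11.4
Finally, mean of column 'errors_plus_5' = 11.7.

11.7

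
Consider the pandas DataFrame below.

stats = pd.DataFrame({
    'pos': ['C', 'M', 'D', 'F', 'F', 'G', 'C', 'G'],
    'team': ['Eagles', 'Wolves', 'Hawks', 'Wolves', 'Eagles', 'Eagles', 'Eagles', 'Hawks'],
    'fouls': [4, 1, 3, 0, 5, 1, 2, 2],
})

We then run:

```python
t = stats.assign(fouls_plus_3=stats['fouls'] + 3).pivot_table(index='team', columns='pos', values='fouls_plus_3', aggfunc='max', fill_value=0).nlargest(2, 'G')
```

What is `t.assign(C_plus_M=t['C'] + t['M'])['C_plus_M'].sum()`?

add column fouls_plus_3 = stats['fouls'] + 3:
  pos    team  fouls  fouls_plus_3
0   C  Eagles      4             7
1   M  Wolves      1             4
2   D   Hawks      3             6
3   F  Wolves      0             3
4   F  Eagles      5             8
5   G  Eagles      1             4
6   C  Eagles      2             5
7   G   Hawks      2             5
pivot: rows=team, cols=pos, max(fouls_plus_3):
pos     C  D  F  G  M
team                 
Eagles  7  0  8  4  0
Hawks   0  6  0  5  0
Wolves  0  0  3  0  4
take 2 rows with largest G:
pos     C  D  F  G  M
team                 
Hawks   0  6  0  5  0
Eagles  7  0  8  4  0
add column C_plus_M = t['C'] + t['M']:
pos     C  D  F  G  M  C_plus_M
team                           
Hawks   0  6  0  5  0         0
Eagles  7  0  8  4  0         7

7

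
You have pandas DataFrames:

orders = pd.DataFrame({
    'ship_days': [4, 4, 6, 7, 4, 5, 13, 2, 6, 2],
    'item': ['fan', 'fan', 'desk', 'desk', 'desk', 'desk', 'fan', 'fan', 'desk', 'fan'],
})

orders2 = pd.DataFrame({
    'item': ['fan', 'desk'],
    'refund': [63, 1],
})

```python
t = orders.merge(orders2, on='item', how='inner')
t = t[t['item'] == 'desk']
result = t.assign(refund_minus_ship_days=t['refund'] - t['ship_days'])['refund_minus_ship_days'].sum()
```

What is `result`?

merge on 'item' (how='inner') → 10 rows:
   ship_days  item  refund
0          4   fan      63
1          4   fan      63
2          6  desk       1
3          7  desk       1
4          4  desk       1
5          5  desk       1
6         13   fan      63
7          2   fan      63
8          6  desk       1
9          2   fan      63
filter rows where item == 'desk':
   ship_days  item  refund
2          6  desk       1
3          7  desk       1
4          4  desk       1
5          5  desk       1
8          6  desk       1
add column refund_minus_ship_days = t['refund'] - t['ship_days']:
   ship_days  item  refund  refund_minus_ship_days
2          6  desk       1                      -5
3          7  desk       1                      -6
4          4  desk       1                      -3
5          5  desk       1                      -4
8          6  desk       1                      -5
The sum of column 'refund_minus_ship_days' is -23.

-23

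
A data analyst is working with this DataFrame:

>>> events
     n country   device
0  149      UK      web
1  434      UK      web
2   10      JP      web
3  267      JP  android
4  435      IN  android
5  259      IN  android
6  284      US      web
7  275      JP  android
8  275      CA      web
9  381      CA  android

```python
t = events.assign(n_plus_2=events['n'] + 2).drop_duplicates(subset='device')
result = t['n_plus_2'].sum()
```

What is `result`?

420

add column n_plus_2 = events['n'] + 2:
     n country   device  n_plus_2
0  149      UK      web       151
1  434      UK      web       436
2   10      JP      web        12
3  267      JP  android       269
4  435      IN  android       437
5  259      IN  android       261
6  284      US      web       286
7  275      JP  android       277
8  275      CA      web       277
9  381      CA  android       383
drop duplicate device (keep=first):
     n country   device  n_plus_2
0  149      UK      web       151
3  267      JP  android       269
sum of column 'n_plus_2' → 420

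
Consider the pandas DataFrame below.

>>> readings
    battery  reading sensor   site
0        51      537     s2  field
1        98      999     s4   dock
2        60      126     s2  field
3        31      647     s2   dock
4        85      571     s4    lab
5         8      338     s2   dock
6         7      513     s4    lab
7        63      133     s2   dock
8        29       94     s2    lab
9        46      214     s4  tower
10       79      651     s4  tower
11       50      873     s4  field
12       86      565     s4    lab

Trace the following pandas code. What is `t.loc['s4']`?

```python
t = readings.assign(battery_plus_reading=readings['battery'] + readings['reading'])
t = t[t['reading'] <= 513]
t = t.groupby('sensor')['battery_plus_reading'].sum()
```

add column battery_plus_reading = readings['battery'] + readings['reading']:
    battery  reading sensor   site  battery_plus_reading
0        51      537     s2  field                   588
1        98      999     s4   dock                  1097
2        60      126     s2  field                   186
3        31      647     s2   dock                   678
4        85      571     s4    lab                   656
5         8      338     s2   dock                   346
6         7      513     s4    lab                   520
7        63      133     s2   dock                   196
8        29       94     s2    lab                   123
9        46      214     s4  tower                   260
10       79      651     s4  tower                   730
11       50      873     s4  field                   923
12       86      565     s4    lab                   651
filter rows where reading <= 513:
   battery  reading sensor   site  battery_plus_reading
2       60      126     s2  field                   186
5        8      338     s2   dock                   346
6        7      513     s4    lab                   520
7       63      133     s2   dock                   196
8       29       94     s2    lab                   123
9       46      214     s4  tower                   260
group by sensor, sum of battery_plus_reading:
sensor
s2    851
s4    780
Name: battery_plus_reading, dtype: int64

780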